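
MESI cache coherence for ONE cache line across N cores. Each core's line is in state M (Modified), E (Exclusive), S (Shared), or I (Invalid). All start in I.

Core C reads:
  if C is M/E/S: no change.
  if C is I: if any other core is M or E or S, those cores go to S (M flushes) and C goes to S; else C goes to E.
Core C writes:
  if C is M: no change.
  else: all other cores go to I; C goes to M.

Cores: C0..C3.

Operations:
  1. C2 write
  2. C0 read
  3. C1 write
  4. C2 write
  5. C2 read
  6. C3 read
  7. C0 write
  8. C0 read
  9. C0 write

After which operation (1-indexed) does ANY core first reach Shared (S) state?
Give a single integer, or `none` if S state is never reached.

Op 1: C2 write [C2 write: invalidate none -> C2=M] -> [I,I,M,I]
Op 2: C0 read [C0 read from I: others=['C2=M'] -> C0=S, others downsized to S] -> [S,I,S,I]
  -> First S state at op 2; remaining ops need not be traced.

Answer: 2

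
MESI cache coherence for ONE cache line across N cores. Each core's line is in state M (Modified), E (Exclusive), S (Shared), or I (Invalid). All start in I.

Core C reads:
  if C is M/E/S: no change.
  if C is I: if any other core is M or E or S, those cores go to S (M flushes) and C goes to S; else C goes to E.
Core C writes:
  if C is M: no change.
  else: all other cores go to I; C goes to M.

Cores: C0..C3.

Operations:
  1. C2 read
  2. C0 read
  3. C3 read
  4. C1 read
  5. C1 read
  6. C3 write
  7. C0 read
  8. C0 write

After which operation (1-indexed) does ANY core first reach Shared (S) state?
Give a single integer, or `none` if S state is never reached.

Answer: 2

Derivation:
Op 1: C2 read [C2 read from I: no other sharers -> C2=E (exclusive)] -> [I,I,E,I]
Op 2: C0 read [C0 read from I: others=['C2=E'] -> C0=S, others downsized to S] -> [S,I,S,I]
  -> First S state at op 2; remaining ops need not be traced.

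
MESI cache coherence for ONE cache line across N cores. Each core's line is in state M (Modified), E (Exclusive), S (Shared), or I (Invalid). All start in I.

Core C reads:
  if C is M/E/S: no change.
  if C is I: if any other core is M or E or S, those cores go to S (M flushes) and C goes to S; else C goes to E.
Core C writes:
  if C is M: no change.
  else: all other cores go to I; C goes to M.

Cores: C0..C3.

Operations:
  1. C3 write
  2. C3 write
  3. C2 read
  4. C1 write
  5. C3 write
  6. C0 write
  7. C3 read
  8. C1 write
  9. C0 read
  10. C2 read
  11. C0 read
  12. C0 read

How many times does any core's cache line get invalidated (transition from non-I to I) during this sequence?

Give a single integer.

Op 1: C3 write [C3 write: invalidate none -> C3=M] -> [I,I,I,M] (invalidations this op: 0; running total: 0)
Op 2: C3 write [C3 write: already M (modified), no change] -> [I,I,I,M] (invalidations this op: 0; running total: 0)
Op 3: C2 read [C2 read from I: others=['C3=M'] -> C2=S, others downsized to S] -> [I,I,S,S] (invalidations this op: 0; running total: 0)
Op 4: C1 write [C1 write: invalidate ['C2=S', 'C3=S'] -> C1=M] -> [I,M,I,I] (invalidations this op: 2; running total: 2)
Op 5: C3 write [C3 write: invalidate ['C1=M'] -> C3=M] -> [I,I,I,M] (invalidations this op: 1; running total: 3)
Op 6: C0 write [C0 write: invalidate ['C3=M'] -> C0=M] -> [M,I,I,I] (invalidations this op: 1; running total: 4)
Op 7: C3 read [C3 read from I: others=['C0=M'] -> C3=S, others downsized to S] -> [S,I,I,S] (invalidations this op: 0; running total: 4)
Op 8: C1 write [C1 write: invalidate ['C0=S', 'C3=S'] -> C1=M] -> [I,M,I,I] (invalidations this op: 2; running total: 6)
Op 9: C0 read [C0 read from I: others=['C1=M'] -> C0=S, others downsized to S] -> [S,S,I,I] (invalidations this op: 0; running total: 6)
Op 10: C2 read [C2 read from I: others=['C0=S', 'C1=S'] -> C2=S, others downsized to S] -> [S,S,S,I] (invalidations this op: 0; running total: 6)
Op 11: C0 read [C0 read: already in S, no change] -> [S,S,S,I] (invalidations this op: 0; running total: 6)
Op 12: C0 read [C0 read: already in S, no change] -> [S,S,S,I] (invalidations this op: 0; running total: 6)

Answer: 6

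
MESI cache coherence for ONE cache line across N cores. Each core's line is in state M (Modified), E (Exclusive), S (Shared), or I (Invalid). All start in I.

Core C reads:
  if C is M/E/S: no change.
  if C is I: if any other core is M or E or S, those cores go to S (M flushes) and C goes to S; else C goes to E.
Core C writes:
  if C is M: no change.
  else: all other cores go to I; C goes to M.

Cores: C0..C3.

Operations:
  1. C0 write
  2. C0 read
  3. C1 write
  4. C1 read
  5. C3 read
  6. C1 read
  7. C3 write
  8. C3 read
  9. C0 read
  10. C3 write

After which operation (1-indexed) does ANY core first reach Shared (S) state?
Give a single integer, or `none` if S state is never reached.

Answer: 5

Derivation:
Op 1: C0 write [C0 write: invalidate none -> C0=M] -> [M,I,I,I]
Op 2: C0 read [C0 read: already in M, no change] -> [M,I,I,I]
Op 3: C1 write [C1 write: invalidate ['C0=M'] -> C1=M] -> [I,M,I,I]
Op 4: C1 read [C1 read: already in M, no change] -> [I,M,I,I]
Op 5: C3 read [C3 read from I: others=['C1=M'] -> C3=S, others downsized to S] -> [I,S,I,S]
  -> First S state at op 5; remaining ops need not be traced.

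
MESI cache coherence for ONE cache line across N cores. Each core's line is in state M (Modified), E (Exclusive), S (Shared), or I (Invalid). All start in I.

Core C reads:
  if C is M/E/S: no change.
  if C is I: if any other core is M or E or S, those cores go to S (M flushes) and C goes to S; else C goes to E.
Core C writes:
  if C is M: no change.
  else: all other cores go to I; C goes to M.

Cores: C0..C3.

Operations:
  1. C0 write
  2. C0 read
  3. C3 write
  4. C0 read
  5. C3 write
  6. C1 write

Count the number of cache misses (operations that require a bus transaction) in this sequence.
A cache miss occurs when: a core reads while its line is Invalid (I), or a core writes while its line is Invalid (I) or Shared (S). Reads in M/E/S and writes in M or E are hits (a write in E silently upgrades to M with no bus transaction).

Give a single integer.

Op 1: C0 write [C0 write: invalidate none -> C0=M] -> [M,I,I,I] [MISS #1: write from I]
Op 2: C0 read [C0 read: already in M, no change] -> [M,I,I,I] [hit: read from M]
Op 3: C3 write [C3 write: invalidate ['C0=M'] -> C3=M] -> [I,I,I,M] [MISS #2: write from I]
Op 4: C0 read [C0 read from I: others=['C3=M'] -> C0=S, others downsized to S] -> [S,I,I,S] [MISS #3: read from I]
Op 5: C3 write [C3 write: invalidate ['C0=S'] -> C3=M] -> [I,I,I,M] [MISS #4: write from S]
Op 6: C1 write [C1 write: invalidate ['C3=M'] -> C1=M] -> [I,M,I,I] [MISS #5: write from I]

Answer: 5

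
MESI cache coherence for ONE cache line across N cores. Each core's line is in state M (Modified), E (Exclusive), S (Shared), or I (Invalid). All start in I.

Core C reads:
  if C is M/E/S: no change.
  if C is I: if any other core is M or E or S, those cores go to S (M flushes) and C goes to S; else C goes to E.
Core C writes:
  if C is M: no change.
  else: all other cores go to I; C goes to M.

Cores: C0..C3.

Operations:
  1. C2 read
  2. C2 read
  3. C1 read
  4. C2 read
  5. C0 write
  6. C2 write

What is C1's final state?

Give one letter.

Answer: I

Derivation:
Op 1: C2 read [C2 read from I: no other sharers -> C2=E (exclusive)] -> [I,I,E,I]
Op 2: C2 read [C2 read: already in E, no change] -> [I,I,E,I]
Op 3: C1 read [C1 read from I: others=['C2=E'] -> C1=S, others downsized to S] -> [I,S,S,I]
Op 4: C2 read [C2 read: already in S, no change] -> [I,S,S,I]
Op 5: C0 write [C0 write: invalidate ['C1=S', 'C2=S'] -> C0=M] -> [M,I,I,I]
Op 6: C2 write [C2 write: invalidate ['C0=M'] -> C2=M] -> [I,I,M,I]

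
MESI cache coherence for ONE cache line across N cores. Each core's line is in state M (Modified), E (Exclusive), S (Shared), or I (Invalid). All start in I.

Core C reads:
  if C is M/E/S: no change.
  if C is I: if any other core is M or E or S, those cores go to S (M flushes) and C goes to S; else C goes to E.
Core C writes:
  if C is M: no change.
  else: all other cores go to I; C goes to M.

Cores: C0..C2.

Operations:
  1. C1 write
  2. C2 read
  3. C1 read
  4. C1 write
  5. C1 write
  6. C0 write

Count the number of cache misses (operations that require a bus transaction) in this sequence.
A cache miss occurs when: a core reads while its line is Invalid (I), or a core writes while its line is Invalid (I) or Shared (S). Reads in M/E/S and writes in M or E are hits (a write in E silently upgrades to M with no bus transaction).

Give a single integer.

Op 1: C1 write [C1 write: invalidate none -> C1=M] -> [I,M,I] [MISS #1: write from I]
Op 2: C2 read [C2 read from I: others=['C1=M'] -> C2=S, others downsized to S] -> [I,S,S] [MISS #2: read from I]
Op 3: C1 read [C1 read: already in S, no change] -> [I,S,S] [hit: read from S]
Op 4: C1 write [C1 write: invalidate ['C2=S'] -> C1=M] -> [I,M,I] [MISS #3: write from S]
Op 5: C1 write [C1 write: already M (modified), no change] -> [I,M,I] [hit: write from M]
Op 6: C0 write [C0 write: invalidate ['C1=M'] -> C0=M] -> [M,I,I] [MISS #4: write from I]

Answer: 4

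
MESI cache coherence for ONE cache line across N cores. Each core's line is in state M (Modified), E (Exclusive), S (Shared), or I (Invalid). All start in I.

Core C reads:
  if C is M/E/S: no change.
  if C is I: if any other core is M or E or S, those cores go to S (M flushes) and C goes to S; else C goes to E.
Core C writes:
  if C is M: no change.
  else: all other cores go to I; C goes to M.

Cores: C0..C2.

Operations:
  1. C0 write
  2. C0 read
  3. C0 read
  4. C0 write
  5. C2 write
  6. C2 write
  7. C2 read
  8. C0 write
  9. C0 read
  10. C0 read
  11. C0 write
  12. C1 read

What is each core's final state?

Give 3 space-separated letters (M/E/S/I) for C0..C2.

Op 1: C0 write [C0 write: invalidate none -> C0=M] -> [M,I,I]
Op 2: C0 read [C0 read: already in M, no change] -> [M,I,I]
Op 3: C0 read [C0 read: already in M, no change] -> [M,I,I]
Op 4: C0 write [C0 write: already M (modified), no change] -> [M,I,I]
Op 5: C2 write [C2 write: invalidate ['C0=M'] -> C2=M] -> [I,I,M]
Op 6: C2 write [C2 write: already M (modified), no change] -> [I,I,M]
Op 7: C2 read [C2 read: already in M, no change] -> [I,I,M]
Op 8: C0 write [C0 write: invalidate ['C2=M'] -> C0=M] -> [M,I,I]
Op 9: C0 read [C0 read: already in M, no change] -> [M,I,I]
Op 10: C0 read [C0 read: already in M, no change] -> [M,I,I]
Op 11: C0 write [C0 write: already M (modified), no change] -> [M,I,I]
Op 12: C1 read [C1 read from I: others=['C0=M'] -> C1=S, others downsized to S] -> [S,S,I]

Answer: S S I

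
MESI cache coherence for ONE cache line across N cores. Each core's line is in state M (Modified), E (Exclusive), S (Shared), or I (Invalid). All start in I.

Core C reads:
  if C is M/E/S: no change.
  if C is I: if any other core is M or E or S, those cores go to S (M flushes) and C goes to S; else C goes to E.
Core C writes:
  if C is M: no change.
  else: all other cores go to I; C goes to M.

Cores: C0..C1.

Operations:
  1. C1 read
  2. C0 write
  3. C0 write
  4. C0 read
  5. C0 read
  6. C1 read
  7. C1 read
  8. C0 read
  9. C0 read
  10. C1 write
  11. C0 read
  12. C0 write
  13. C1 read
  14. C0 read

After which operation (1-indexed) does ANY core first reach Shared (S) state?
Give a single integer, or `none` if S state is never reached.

Answer: 6

Derivation:
Op 1: C1 read [C1 read from I: no other sharers -> C1=E (exclusive)] -> [I,E]
Op 2: C0 write [C0 write: invalidate ['C1=E'] -> C0=M] -> [M,I]
Op 3: C0 write [C0 write: already M (modified), no change] -> [M,I]
Op 4: C0 read [C0 read: already in M, no change] -> [M,I]
Op 5: C0 read [C0 read: already in M, no change] -> [M,I]
Op 6: C1 read [C1 read from I: others=['C0=M'] -> C1=S, others downsized to S] -> [S,S]
  -> First S state at op 6; remaining ops need not be traced.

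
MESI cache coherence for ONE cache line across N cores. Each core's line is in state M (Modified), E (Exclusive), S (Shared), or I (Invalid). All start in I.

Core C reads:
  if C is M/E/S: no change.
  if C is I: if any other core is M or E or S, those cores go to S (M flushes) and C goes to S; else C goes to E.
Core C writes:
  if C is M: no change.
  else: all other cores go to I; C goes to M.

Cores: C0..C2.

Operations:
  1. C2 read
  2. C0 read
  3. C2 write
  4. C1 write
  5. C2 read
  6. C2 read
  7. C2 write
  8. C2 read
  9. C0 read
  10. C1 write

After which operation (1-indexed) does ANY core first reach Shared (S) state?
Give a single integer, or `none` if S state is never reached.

Answer: 2

Derivation:
Op 1: C2 read [C2 read from I: no other sharers -> C2=E (exclusive)] -> [I,I,E]
Op 2: C0 read [C0 read from I: others=['C2=E'] -> C0=S, others downsized to S] -> [S,I,S]
  -> First S state at op 2; remaining ops need not be traced.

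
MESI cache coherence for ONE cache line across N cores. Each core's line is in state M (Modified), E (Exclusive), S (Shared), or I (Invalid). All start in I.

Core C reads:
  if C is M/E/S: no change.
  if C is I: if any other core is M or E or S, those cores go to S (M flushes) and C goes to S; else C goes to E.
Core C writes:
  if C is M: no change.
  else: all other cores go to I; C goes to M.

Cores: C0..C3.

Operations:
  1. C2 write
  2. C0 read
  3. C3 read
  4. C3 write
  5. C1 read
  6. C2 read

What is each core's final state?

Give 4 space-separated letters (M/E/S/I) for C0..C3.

Answer: I S S S

Derivation:
Op 1: C2 write [C2 write: invalidate none -> C2=M] -> [I,I,M,I]
Op 2: C0 read [C0 read from I: others=['C2=M'] -> C0=S, others downsized to S] -> [S,I,S,I]
Op 3: C3 read [C3 read from I: others=['C0=S', 'C2=S'] -> C3=S, others downsized to S] -> [S,I,S,S]
Op 4: C3 write [C3 write: invalidate ['C0=S', 'C2=S'] -> C3=M] -> [I,I,I,M]
Op 5: C1 read [C1 read from I: others=['C3=M'] -> C1=S, others downsized to S] -> [I,S,I,S]
Op 6: C2 read [C2 read from I: others=['C1=S', 'C3=S'] -> C2=S, others downsized to S] -> [I,S,S,S]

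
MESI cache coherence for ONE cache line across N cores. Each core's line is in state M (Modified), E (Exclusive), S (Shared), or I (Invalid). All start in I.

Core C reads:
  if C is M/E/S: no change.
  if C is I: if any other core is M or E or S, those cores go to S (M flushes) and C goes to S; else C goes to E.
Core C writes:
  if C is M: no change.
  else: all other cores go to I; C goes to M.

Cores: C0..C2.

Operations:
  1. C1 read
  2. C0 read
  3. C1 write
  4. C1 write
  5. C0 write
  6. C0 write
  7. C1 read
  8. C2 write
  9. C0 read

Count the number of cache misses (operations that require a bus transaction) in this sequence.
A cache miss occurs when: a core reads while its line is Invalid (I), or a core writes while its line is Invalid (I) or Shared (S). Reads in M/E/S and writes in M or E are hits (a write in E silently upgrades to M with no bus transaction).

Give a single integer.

Answer: 7

Derivation:
Op 1: C1 read [C1 read from I: no other sharers -> C1=E (exclusive)] -> [I,E,I] [MISS #1: read from I]
Op 2: C0 read [C0 read from I: others=['C1=E'] -> C0=S, others downsized to S] -> [S,S,I] [MISS #2: read from I]
Op 3: C1 write [C1 write: invalidate ['C0=S'] -> C1=M] -> [I,M,I] [MISS #3: write from S]
Op 4: C1 write [C1 write: already M (modified), no change] -> [I,M,I] [hit: write from M]
Op 5: C0 write [C0 write: invalidate ['C1=M'] -> C0=M] -> [M,I,I] [MISS #4: write from I]
Op 6: C0 write [C0 write: already M (modified), no change] -> [M,I,I] [hit: write from M]
Op 7: C1 read [C1 read from I: others=['C0=M'] -> C1=S, others downsized to S] -> [S,S,I] [MISS #5: read from I]
Op 8: C2 write [C2 write: invalidate ['C0=S', 'C1=S'] -> C2=M] -> [I,I,M] [MISS #6: write from I]
Op 9: C0 read [C0 read from I: others=['C2=M'] -> C0=S, others downsized to S] -> [S,I,S] [MISS #7: read from I]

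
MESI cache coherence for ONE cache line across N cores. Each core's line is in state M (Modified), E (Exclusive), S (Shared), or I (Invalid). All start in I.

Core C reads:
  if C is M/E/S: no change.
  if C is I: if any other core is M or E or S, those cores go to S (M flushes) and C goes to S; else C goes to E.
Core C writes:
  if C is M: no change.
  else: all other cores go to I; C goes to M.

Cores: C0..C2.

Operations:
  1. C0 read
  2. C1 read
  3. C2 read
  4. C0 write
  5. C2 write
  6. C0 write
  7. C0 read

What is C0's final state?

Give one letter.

Answer: M

Derivation:
Op 1: C0 read [C0 read from I: no other sharers -> C0=E (exclusive)] -> [E,I,I]
Op 2: C1 read [C1 read from I: others=['C0=E'] -> C1=S, others downsized to S] -> [S,S,I]
Op 3: C2 read [C2 read from I: others=['C0=S', 'C1=S'] -> C2=S, others downsized to S] -> [S,S,S]
Op 4: C0 write [C0 write: invalidate ['C1=S', 'C2=S'] -> C0=M] -> [M,I,I]
Op 5: C2 write [C2 write: invalidate ['C0=M'] -> C2=M] -> [I,I,M]
Op 6: C0 write [C0 write: invalidate ['C2=M'] -> C0=M] -> [M,I,I]
Op 7: C0 read [C0 read: already in M, no change] -> [M,I,I]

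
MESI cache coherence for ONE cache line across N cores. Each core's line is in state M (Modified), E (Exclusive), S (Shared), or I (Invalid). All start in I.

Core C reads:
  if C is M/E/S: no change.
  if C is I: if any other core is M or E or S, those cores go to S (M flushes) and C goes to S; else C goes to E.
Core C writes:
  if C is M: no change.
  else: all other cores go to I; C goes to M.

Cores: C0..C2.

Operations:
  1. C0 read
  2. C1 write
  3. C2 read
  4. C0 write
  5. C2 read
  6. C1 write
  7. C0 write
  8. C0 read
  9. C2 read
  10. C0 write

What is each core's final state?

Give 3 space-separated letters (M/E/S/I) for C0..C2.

Answer: M I I

Derivation:
Op 1: C0 read [C0 read from I: no other sharers -> C0=E (exclusive)] -> [E,I,I]
Op 2: C1 write [C1 write: invalidate ['C0=E'] -> C1=M] -> [I,M,I]
Op 3: C2 read [C2 read from I: others=['C1=M'] -> C2=S, others downsized to S] -> [I,S,S]
Op 4: C0 write [C0 write: invalidate ['C1=S', 'C2=S'] -> C0=M] -> [M,I,I]
Op 5: C2 read [C2 read from I: others=['C0=M'] -> C2=S, others downsized to S] -> [S,I,S]
Op 6: C1 write [C1 write: invalidate ['C0=S', 'C2=S'] -> C1=M] -> [I,M,I]
Op 7: C0 write [C0 write: invalidate ['C1=M'] -> C0=M] -> [M,I,I]
Op 8: C0 read [C0 read: already in M, no change] -> [M,I,I]
Op 9: C2 read [C2 read from I: others=['C0=M'] -> C2=S, others downsized to S] -> [S,I,S]
Op 10: C0 write [C0 write: invalidate ['C2=S'] -> C0=M] -> [M,I,I]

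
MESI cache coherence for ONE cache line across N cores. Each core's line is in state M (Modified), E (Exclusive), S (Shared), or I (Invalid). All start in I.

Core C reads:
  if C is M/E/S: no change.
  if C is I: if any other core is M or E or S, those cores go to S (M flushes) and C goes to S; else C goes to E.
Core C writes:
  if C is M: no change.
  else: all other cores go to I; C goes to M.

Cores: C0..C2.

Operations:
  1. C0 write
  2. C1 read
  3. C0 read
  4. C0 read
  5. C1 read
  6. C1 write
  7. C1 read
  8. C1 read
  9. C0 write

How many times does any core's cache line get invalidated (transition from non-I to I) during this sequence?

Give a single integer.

Answer: 2

Derivation:
Op 1: C0 write [C0 write: invalidate none -> C0=M] -> [M,I,I] (invalidations this op: 0; running total: 0)
Op 2: C1 read [C1 read from I: others=['C0=M'] -> C1=S, others downsized to S] -> [S,S,I] (invalidations this op: 0; running total: 0)
Op 3: C0 read [C0 read: already in S, no change] -> [S,S,I] (invalidations this op: 0; running total: 0)
Op 4: C0 read [C0 read: already in S, no change] -> [S,S,I] (invalidations this op: 0; running total: 0)
Op 5: C1 read [C1 read: already in S, no change] -> [S,S,I] (invalidations this op: 0; running total: 0)
Op 6: C1 write [C1 write: invalidate ['C0=S'] -> C1=M] -> [I,M,I] (invalidations this op: 1; running total: 1)
Op 7: C1 read [C1 read: already in M, no change] -> [I,M,I] (invalidations this op: 0; running total: 1)
Op 8: C1 read [C1 read: already in M, no change] -> [I,M,I] (invalidations this op: 0; running total: 1)
Op 9: C0 write [C0 write: invalidate ['C1=M'] -> C0=M] -> [M,I,I] (invalidations this op: 1; running total: 2)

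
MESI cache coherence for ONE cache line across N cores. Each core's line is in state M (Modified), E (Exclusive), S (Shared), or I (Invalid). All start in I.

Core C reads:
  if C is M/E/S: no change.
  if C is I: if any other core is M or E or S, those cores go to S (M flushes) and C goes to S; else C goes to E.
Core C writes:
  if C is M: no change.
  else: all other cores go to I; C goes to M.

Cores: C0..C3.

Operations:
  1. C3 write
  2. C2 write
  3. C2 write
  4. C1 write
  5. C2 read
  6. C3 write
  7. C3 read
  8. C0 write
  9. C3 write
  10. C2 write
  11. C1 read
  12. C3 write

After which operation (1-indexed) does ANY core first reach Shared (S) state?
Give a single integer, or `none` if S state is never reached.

Op 1: C3 write [C3 write: invalidate none -> C3=M] -> [I,I,I,M]
Op 2: C2 write [C2 write: invalidate ['C3=M'] -> C2=M] -> [I,I,M,I]
Op 3: C2 write [C2 write: already M (modified), no change] -> [I,I,M,I]
Op 4: C1 write [C1 write: invalidate ['C2=M'] -> C1=M] -> [I,M,I,I]
Op 5: C2 read [C2 read from I: others=['C1=M'] -> C2=S, others downsized to S] -> [I,S,S,I]
  -> First S state at op 5; remaining ops need not be traced.

Answer: 5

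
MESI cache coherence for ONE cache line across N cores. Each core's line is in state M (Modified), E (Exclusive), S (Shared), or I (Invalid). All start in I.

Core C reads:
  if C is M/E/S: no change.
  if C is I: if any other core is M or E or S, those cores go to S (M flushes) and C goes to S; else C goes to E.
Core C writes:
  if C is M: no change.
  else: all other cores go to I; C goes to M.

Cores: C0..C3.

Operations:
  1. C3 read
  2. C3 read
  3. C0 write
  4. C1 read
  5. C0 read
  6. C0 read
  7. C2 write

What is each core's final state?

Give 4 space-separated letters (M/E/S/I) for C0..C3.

Op 1: C3 read [C3 read from I: no other sharers -> C3=E (exclusive)] -> [I,I,I,E]
Op 2: C3 read [C3 read: already in E, no change] -> [I,I,I,E]
Op 3: C0 write [C0 write: invalidate ['C3=E'] -> C0=M] -> [M,I,I,I]
Op 4: C1 read [C1 read from I: others=['C0=M'] -> C1=S, others downsized to S] -> [S,S,I,I]
Op 5: C0 read [C0 read: already in S, no change] -> [S,S,I,I]
Op 6: C0 read [C0 read: already in S, no change] -> [S,S,I,I]
Op 7: C2 write [C2 write: invalidate ['C0=S', 'C1=S'] -> C2=M] -> [I,I,M,I]

Answer: I I M I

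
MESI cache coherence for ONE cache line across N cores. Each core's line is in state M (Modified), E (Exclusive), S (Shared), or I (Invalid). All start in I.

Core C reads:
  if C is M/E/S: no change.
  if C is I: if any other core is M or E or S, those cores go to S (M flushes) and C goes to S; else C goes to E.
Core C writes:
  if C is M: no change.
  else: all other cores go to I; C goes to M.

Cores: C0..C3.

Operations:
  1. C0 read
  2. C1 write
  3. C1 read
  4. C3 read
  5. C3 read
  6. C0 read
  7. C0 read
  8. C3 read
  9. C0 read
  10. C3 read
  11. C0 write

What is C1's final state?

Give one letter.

Op 1: C0 read [C0 read from I: no other sharers -> C0=E (exclusive)] -> [E,I,I,I]
Op 2: C1 write [C1 write: invalidate ['C0=E'] -> C1=M] -> [I,M,I,I]
Op 3: C1 read [C1 read: already in M, no change] -> [I,M,I,I]
Op 4: C3 read [C3 read from I: others=['C1=M'] -> C3=S, others downsized to S] -> [I,S,I,S]
Op 5: C3 read [C3 read: already in S, no change] -> [I,S,I,S]
Op 6: C0 read [C0 read from I: others=['C1=S', 'C3=S'] -> C0=S, others downsized to S] -> [S,S,I,S]
Op 7: C0 read [C0 read: already in S, no change] -> [S,S,I,S]
Op 8: C3 read [C3 read: already in S, no change] -> [S,S,I,S]
Op 9: C0 read [C0 read: already in S, no change] -> [S,S,I,S]
Op 10: C3 read [C3 read: already in S, no change] -> [S,S,I,S]
Op 11: C0 write [C0 write: invalidate ['C1=S', 'C3=S'] -> C0=M] -> [M,I,I,I]

Answer: I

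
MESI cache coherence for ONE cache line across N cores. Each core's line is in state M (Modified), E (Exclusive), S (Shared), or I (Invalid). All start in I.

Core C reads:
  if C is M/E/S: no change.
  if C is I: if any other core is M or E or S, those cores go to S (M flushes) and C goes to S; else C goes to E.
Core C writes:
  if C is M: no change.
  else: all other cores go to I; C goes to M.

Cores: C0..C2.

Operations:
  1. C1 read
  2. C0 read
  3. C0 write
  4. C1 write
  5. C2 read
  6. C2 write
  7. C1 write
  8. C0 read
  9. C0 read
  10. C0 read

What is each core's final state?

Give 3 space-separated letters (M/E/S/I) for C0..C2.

Op 1: C1 read [C1 read from I: no other sharers -> C1=E (exclusive)] -> [I,E,I]
Op 2: C0 read [C0 read from I: others=['C1=E'] -> C0=S, others downsized to S] -> [S,S,I]
Op 3: C0 write [C0 write: invalidate ['C1=S'] -> C0=M] -> [M,I,I]
Op 4: C1 write [C1 write: invalidate ['C0=M'] -> C1=M] -> [I,M,I]
Op 5: C2 read [C2 read from I: others=['C1=M'] -> C2=S, others downsized to S] -> [I,S,S]
Op 6: C2 write [C2 write: invalidate ['C1=S'] -> C2=M] -> [I,I,M]
Op 7: C1 write [C1 write: invalidate ['C2=M'] -> C1=M] -> [I,M,I]
Op 8: C0 read [C0 read from I: others=['C1=M'] -> C0=S, others downsized to S] -> [S,S,I]
Op 9: C0 read [C0 read: already in S, no change] -> [S,S,I]
Op 10: C0 read [C0 read: already in S, no change] -> [S,S,I]

Answer: S S I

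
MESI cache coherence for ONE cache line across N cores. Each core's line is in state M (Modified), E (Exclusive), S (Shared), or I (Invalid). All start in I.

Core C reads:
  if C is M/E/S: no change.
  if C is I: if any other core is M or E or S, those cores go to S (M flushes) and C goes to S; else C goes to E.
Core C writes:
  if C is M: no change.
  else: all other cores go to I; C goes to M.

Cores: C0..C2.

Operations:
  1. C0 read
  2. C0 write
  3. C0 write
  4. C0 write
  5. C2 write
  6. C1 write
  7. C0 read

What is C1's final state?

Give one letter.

Answer: S

Derivation:
Op 1: C0 read [C0 read from I: no other sharers -> C0=E (exclusive)] -> [E,I,I]
Op 2: C0 write [C0 write: invalidate none -> C0=M] -> [M,I,I]
Op 3: C0 write [C0 write: already M (modified), no change] -> [M,I,I]
Op 4: C0 write [C0 write: already M (modified), no change] -> [M,I,I]
Op 5: C2 write [C2 write: invalidate ['C0=M'] -> C2=M] -> [I,I,M]
Op 6: C1 write [C1 write: invalidate ['C2=M'] -> C1=M] -> [I,M,I]
Op 7: C0 read [C0 read from I: others=['C1=M'] -> C0=S, others downsized to S] -> [S,S,I]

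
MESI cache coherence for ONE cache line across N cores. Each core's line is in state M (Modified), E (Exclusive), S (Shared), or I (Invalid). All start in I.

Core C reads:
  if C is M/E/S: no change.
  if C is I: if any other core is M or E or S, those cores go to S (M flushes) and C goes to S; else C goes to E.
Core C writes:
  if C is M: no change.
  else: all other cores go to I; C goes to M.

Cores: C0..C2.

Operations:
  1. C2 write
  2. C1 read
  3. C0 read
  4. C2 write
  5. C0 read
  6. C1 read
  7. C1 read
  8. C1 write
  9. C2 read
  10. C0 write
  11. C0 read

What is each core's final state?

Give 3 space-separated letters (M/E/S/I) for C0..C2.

Op 1: C2 write [C2 write: invalidate none -> C2=M] -> [I,I,M]
Op 2: C1 read [C1 read from I: others=['C2=M'] -> C1=S, others downsized to S] -> [I,S,S]
Op 3: C0 read [C0 read from I: others=['C1=S', 'C2=S'] -> C0=S, others downsized to S] -> [S,S,S]
Op 4: C2 write [C2 write: invalidate ['C0=S', 'C1=S'] -> C2=M] -> [I,I,M]
Op 5: C0 read [C0 read from I: others=['C2=M'] -> C0=S, others downsized to S] -> [S,I,S]
Op 6: C1 read [C1 read from I: others=['C0=S', 'C2=S'] -> C1=S, others downsized to S] -> [S,S,S]
Op 7: C1 read [C1 read: already in S, no change] -> [S,S,S]
Op 8: C1 write [C1 write: invalidate ['C0=S', 'C2=S'] -> C1=M] -> [I,M,I]
Op 9: C2 read [C2 read from I: others=['C1=M'] -> C2=S, others downsized to S] -> [I,S,S]
Op 10: C0 write [C0 write: invalidate ['C1=S', 'C2=S'] -> C0=M] -> [M,I,I]
Op 11: C0 read [C0 read: already in M, no change] -> [M,I,I]

Answer: M I I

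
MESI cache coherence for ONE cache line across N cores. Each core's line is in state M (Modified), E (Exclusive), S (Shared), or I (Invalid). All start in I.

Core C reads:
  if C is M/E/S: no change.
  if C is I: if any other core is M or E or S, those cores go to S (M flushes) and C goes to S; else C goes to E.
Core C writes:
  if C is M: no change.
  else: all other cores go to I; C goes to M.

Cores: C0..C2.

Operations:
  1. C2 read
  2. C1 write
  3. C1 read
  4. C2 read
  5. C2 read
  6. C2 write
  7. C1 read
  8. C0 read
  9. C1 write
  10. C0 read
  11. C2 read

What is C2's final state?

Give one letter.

Op 1: C2 read [C2 read from I: no other sharers -> C2=E (exclusive)] -> [I,I,E]
Op 2: C1 write [C1 write: invalidate ['C2=E'] -> C1=M] -> [I,M,I]
Op 3: C1 read [C1 read: already in M, no change] -> [I,M,I]
Op 4: C2 read [C2 read from I: others=['C1=M'] -> C2=S, others downsized to S] -> [I,S,S]
Op 5: C2 read [C2 read: already in S, no change] -> [I,S,S]
Op 6: C2 write [C2 write: invalidate ['C1=S'] -> C2=M] -> [I,I,M]
Op 7: C1 read [C1 read from I: others=['C2=M'] -> C1=S, others downsized to S] -> [I,S,S]
Op 8: C0 read [C0 read from I: others=['C1=S', 'C2=S'] -> C0=S, others downsized to S] -> [S,S,S]
Op 9: C1 write [C1 write: invalidate ['C0=S', 'C2=S'] -> C1=M] -> [I,M,I]
Op 10: C0 read [C0 read from I: others=['C1=M'] -> C0=S, others downsized to S] -> [S,S,I]
Op 11: C2 read [C2 read from I: others=['C0=S', 'C1=S'] -> C2=S, others downsized to S] -> [S,S,S]

Answer: S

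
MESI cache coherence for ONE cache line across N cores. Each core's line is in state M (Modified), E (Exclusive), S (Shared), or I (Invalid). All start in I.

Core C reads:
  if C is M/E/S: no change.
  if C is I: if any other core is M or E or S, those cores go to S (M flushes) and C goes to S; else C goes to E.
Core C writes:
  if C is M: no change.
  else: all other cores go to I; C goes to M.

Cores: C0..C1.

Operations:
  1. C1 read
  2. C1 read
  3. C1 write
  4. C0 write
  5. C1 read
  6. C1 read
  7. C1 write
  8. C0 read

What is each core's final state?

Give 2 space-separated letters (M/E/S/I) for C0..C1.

Answer: S S

Derivation:
Op 1: C1 read [C1 read from I: no other sharers -> C1=E (exclusive)] -> [I,E]
Op 2: C1 read [C1 read: already in E, no change] -> [I,E]
Op 3: C1 write [C1 write: invalidate none -> C1=M] -> [I,M]
Op 4: C0 write [C0 write: invalidate ['C1=M'] -> C0=M] -> [M,I]
Op 5: C1 read [C1 read from I: others=['C0=M'] -> C1=S, others downsized to S] -> [S,S]
Op 6: C1 read [C1 read: already in S, no change] -> [S,S]
Op 7: C1 write [C1 write: invalidate ['C0=S'] -> C1=M] -> [I,M]
Op 8: C0 read [C0 read from I: others=['C1=M'] -> C0=S, others downsized to S] -> [S,S]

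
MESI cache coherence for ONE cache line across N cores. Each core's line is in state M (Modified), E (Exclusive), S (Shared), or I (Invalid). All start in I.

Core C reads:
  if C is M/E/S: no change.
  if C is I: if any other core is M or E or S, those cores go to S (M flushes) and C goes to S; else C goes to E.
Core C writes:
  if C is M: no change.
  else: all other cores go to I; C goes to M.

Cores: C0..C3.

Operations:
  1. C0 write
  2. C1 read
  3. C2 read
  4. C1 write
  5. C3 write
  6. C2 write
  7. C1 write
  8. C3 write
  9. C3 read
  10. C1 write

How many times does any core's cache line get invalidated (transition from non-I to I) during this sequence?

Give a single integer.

Op 1: C0 write [C0 write: invalidate none -> C0=M] -> [M,I,I,I] (invalidations this op: 0; running total: 0)
Op 2: C1 read [C1 read from I: others=['C0=M'] -> C1=S, others downsized to S] -> [S,S,I,I] (invalidations this op: 0; running total: 0)
Op 3: C2 read [C2 read from I: others=['C0=S', 'C1=S'] -> C2=S, others downsized to S] -> [S,S,S,I] (invalidations this op: 0; running total: 0)
Op 4: C1 write [C1 write: invalidate ['C0=S', 'C2=S'] -> C1=M] -> [I,M,I,I] (invalidations this op: 2; running total: 2)
Op 5: C3 write [C3 write: invalidate ['C1=M'] -> C3=M] -> [I,I,I,M] (invalidations this op: 1; running total: 3)
Op 6: C2 write [C2 write: invalidate ['C3=M'] -> C2=M] -> [I,I,M,I] (invalidations this op: 1; running total: 4)
Op 7: C1 write [C1 write: invalidate ['C2=M'] -> C1=M] -> [I,M,I,I] (invalidations this op: 1; running total: 5)
Op 8: C3 write [C3 write: invalidate ['C1=M'] -> C3=M] -> [I,I,I,M] (invalidations this op: 1; running total: 6)
Op 9: C3 read [C3 read: already in M, no change] -> [I,I,I,M] (invalidations this op: 0; running total: 6)
Op 10: C1 write [C1 write: invalidate ['C3=M'] -> C1=M] -> [I,M,I,I] (invalidations this op: 1; running total: 7)

Answer: 7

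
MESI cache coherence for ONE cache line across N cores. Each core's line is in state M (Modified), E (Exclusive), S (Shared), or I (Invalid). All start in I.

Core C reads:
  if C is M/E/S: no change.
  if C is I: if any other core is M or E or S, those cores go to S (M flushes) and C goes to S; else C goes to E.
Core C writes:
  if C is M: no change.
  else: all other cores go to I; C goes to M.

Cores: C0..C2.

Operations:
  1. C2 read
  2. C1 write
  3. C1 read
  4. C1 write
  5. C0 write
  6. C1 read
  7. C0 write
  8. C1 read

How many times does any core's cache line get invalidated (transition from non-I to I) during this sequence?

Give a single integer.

Op 1: C2 read [C2 read from I: no other sharers -> C2=E (exclusive)] -> [I,I,E] (invalidations this op: 0; running total: 0)
Op 2: C1 write [C1 write: invalidate ['C2=E'] -> C1=M] -> [I,M,I] (invalidations this op: 1; running total: 1)
Op 3: C1 read [C1 read: already in M, no change] -> [I,M,I] (invalidations this op: 0; running total: 1)
Op 4: C1 write [C1 write: already M (modified), no change] -> [I,M,I] (invalidations this op: 0; running total: 1)
Op 5: C0 write [C0 write: invalidate ['C1=M'] -> C0=M] -> [M,I,I] (invalidations this op: 1; running total: 2)
Op 6: C1 read [C1 read from I: others=['C0=M'] -> C1=S, others downsized to S] -> [S,S,I] (invalidations this op: 0; running total: 2)
Op 7: C0 write [C0 write: invalidate ['C1=S'] -> C0=M] -> [M,I,I] (invalidations this op: 1; running total: 3)
Op 8: C1 read [C1 read from I: others=['C0=M'] -> C1=S, others downsized to S] -> [S,S,I] (invalidations this op: 0; running total: 3)

Answer: 3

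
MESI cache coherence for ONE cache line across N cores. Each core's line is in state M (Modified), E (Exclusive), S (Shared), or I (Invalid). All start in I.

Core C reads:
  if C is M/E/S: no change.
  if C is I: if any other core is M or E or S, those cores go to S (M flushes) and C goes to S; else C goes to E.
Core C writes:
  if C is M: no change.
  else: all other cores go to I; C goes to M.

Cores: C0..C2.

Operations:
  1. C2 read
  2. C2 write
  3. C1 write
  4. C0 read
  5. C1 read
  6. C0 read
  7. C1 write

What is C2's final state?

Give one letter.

Op 1: C2 read [C2 read from I: no other sharers -> C2=E (exclusive)] -> [I,I,E]
Op 2: C2 write [C2 write: invalidate none -> C2=M] -> [I,I,M]
Op 3: C1 write [C1 write: invalidate ['C2=M'] -> C1=M] -> [I,M,I]
Op 4: C0 read [C0 read from I: others=['C1=M'] -> C0=S, others downsized to S] -> [S,S,I]
Op 5: C1 read [C1 read: already in S, no change] -> [S,S,I]
Op 6: C0 read [C0 read: already in S, no change] -> [S,S,I]
Op 7: C1 write [C1 write: invalidate ['C0=S'] -> C1=M] -> [I,M,I]

Answer: I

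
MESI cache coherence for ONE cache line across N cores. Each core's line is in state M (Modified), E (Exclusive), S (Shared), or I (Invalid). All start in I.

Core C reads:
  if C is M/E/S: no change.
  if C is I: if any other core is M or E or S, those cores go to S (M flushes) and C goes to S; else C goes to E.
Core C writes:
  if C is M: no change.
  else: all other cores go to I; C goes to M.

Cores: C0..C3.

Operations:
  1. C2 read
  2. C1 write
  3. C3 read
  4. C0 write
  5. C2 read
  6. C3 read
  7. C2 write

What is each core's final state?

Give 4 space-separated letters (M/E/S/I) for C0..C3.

Op 1: C2 read [C2 read from I: no other sharers -> C2=E (exclusive)] -> [I,I,E,I]
Op 2: C1 write [C1 write: invalidate ['C2=E'] -> C1=M] -> [I,M,I,I]
Op 3: C3 read [C3 read from I: others=['C1=M'] -> C3=S, others downsized to S] -> [I,S,I,S]
Op 4: C0 write [C0 write: invalidate ['C1=S', 'C3=S'] -> C0=M] -> [M,I,I,I]
Op 5: C2 read [C2 read from I: others=['C0=M'] -> C2=S, others downsized to S] -> [S,I,S,I]
Op 6: C3 read [C3 read from I: others=['C0=S', 'C2=S'] -> C3=S, others downsized to S] -> [S,I,S,S]
Op 7: C2 write [C2 write: invalidate ['C0=S', 'C3=S'] -> C2=M] -> [I,I,M,I]

Answer: I I M I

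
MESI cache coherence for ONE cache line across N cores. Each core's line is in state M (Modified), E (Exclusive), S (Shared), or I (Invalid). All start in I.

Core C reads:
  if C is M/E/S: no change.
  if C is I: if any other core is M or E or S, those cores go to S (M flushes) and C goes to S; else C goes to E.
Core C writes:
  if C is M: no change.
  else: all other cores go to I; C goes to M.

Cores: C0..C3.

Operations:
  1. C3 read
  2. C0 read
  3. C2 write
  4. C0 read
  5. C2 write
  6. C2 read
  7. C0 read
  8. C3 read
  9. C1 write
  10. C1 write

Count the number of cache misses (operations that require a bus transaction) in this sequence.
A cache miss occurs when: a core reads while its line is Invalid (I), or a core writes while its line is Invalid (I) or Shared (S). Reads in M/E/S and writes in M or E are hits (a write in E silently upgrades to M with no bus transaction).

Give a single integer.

Answer: 8

Derivation:
Op 1: C3 read [C3 read from I: no other sharers -> C3=E (exclusive)] -> [I,I,I,E] [MISS #1: read from I]
Op 2: C0 read [C0 read from I: others=['C3=E'] -> C0=S, others downsized to S] -> [S,I,I,S] [MISS #2: read from I]
Op 3: C2 write [C2 write: invalidate ['C0=S', 'C3=S'] -> C2=M] -> [I,I,M,I] [MISS #3: write from I]
Op 4: C0 read [C0 read from I: others=['C2=M'] -> C0=S, others downsized to S] -> [S,I,S,I] [MISS #4: read from I]
Op 5: C2 write [C2 write: invalidate ['C0=S'] -> C2=M] -> [I,I,M,I] [MISS #5: write from S]
Op 6: C2 read [C2 read: already in M, no change] -> [I,I,M,I] [hit: read from M]
Op 7: C0 read [C0 read from I: others=['C2=M'] -> C0=S, others downsized to S] -> [S,I,S,I] [MISS #6: read from I]
Op 8: C3 read [C3 read from I: others=['C0=S', 'C2=S'] -> C3=S, others downsized to S] -> [S,I,S,S] [MISS #7: read from I]
Op 9: C1 write [C1 write: invalidate ['C0=S', 'C2=S', 'C3=S'] -> C1=M] -> [I,M,I,I] [MISS #8: write from I]
Op 10: C1 write [C1 write: already M (modified), no change] -> [I,M,I,I] [hit: write from M]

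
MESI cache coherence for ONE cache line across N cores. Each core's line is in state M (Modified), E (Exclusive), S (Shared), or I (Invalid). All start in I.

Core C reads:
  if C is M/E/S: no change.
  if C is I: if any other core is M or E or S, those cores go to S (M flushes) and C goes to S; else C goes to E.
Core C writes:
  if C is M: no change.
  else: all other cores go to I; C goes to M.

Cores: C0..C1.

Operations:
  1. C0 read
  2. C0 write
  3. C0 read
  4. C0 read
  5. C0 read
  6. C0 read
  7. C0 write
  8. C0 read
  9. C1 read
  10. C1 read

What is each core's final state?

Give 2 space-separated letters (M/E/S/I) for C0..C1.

Answer: S S

Derivation:
Op 1: C0 read [C0 read from I: no other sharers -> C0=E (exclusive)] -> [E,I]
Op 2: C0 write [C0 write: invalidate none -> C0=M] -> [M,I]
Op 3: C0 read [C0 read: already in M, no change] -> [M,I]
Op 4: C0 read [C0 read: already in M, no change] -> [M,I]
Op 5: C0 read [C0 read: already in M, no change] -> [M,I]
Op 6: C0 read [C0 read: already in M, no change] -> [M,I]
Op 7: C0 write [C0 write: already M (modified), no change] -> [M,I]
Op 8: C0 read [C0 read: already in M, no change] -> [M,I]
Op 9: C1 read [C1 read from I: others=['C0=M'] -> C1=S, others downsized to S] -> [S,S]
Op 10: C1 read [C1 read: already in S, no change] -> [S,S]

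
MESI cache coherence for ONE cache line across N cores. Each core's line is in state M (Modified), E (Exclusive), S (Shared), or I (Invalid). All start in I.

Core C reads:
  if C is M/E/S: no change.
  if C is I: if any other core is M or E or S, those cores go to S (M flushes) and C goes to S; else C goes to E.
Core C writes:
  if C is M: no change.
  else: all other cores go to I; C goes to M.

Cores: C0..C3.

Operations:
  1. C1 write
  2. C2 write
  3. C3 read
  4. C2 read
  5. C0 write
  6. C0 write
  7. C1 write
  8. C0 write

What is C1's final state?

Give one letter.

Answer: I

Derivation:
Op 1: C1 write [C1 write: invalidate none -> C1=M] -> [I,M,I,I]
Op 2: C2 write [C2 write: invalidate ['C1=M'] -> C2=M] -> [I,I,M,I]
Op 3: C3 read [C3 read from I: others=['C2=M'] -> C3=S, others downsized to S] -> [I,I,S,S]
Op 4: C2 read [C2 read: already in S, no change] -> [I,I,S,S]
Op 5: C0 write [C0 write: invalidate ['C2=S', 'C3=S'] -> C0=M] -> [M,I,I,I]
Op 6: C0 write [C0 write: already M (modified), no change] -> [M,I,I,I]
Op 7: C1 write [C1 write: invalidate ['C0=M'] -> C1=M] -> [I,M,I,I]
Op 8: C0 write [C0 write: invalidate ['C1=M'] -> C0=M] -> [M,I,I,I]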